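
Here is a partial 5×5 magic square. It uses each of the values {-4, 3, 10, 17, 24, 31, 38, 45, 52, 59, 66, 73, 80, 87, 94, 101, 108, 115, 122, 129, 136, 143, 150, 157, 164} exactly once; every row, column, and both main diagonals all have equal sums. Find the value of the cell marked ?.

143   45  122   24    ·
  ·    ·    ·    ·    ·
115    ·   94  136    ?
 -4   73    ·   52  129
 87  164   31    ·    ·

The 25 entries sum to 2000, so each line sums to 2000/5 = 400.
Row 1 must total 400; the given cells sum to 334, so (1,5) = 66.
Row 4: -4 + 73 + 52 + 129 + ? = 400, so (4,3) = 150.
Using column 1: 143 + 115 + (-4) + 87 + ? → (2,1) = 400 − 341 = 59.
Column 3 needs 400; the known cells sum to 397, so (2,3) = 3.
Anti-diagonal must total 400; the given cells sum to 320, so (2,4) = 80.
The remaining cell in column 4 is (5,4) = 400 − 292 = 108.
Row 5: 87 + 164 + 31 + 108 + ? = 400, so (5,5) = 10.
Main diagonal: 143 + 94 + 52 + 10 + ? = 400, so (2,2) = 101.
Row 2 needs 400; the known cells sum to 243, so (2,5) = 157.
From column 2, 400 − (45 + 101 + 73 + 164) gives (3,2) = 17.
Column 5 must total 400; the given cells sum to 362, so (3,5) = 38.

38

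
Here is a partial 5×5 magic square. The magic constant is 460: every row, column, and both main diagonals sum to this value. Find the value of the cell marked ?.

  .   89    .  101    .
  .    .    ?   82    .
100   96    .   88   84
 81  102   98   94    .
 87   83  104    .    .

86

Row 3 must total 460; the given cells sum to 368, so (3,3) = 92.
Row 4 must total 460; the given cells sum to 375, so (4,5) = 85.
Column 2 needs 460; the known cells sum to 370, so (2,2) = 90.
From column 4, 460 − (101 + 82 + 88 + 94) gives (5,4) = 95.
From anti-diagonal, 460 − (82 + 92 + 102 + 87) gives (1,5) = 97.
Row 5 must total 460; the given cells sum to 369, so (5,5) = 91.
Column 5 must total 460; the given cells sum to 357, so (2,5) = 103.
Using main diagonal: 90 + 92 + 94 + 91 + ? → (1,1) = 460 − 367 = 93.
From row 1, 460 − (93 + 89 + 101 + 97) gives (1,3) = 80.
Column 1 must total 460; the given cells sum to 361, so (2,1) = 99.
Using column 3: 80 + 92 + 98 + 104 + ? → (2,3) = 460 − 374 = 86.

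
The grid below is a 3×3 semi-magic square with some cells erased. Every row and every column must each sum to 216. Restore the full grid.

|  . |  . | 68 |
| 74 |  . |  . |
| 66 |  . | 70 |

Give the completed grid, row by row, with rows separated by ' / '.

76 72 68 / 74 64 78 / 66 80 70

Using row 3: 66 + 70 + ? → (3,2) = 216 − 136 = 80.
Column 1 must total 216; the given cells sum to 140, so (1,1) = 76.
Using column 3: 68 + 70 + ? → (2,3) = 216 − 138 = 78.
The remaining cell in row 1 is (1,2) = 216 − 144 = 72.
Row 2 must total 216; the given cells sum to 152, so (2,2) = 64.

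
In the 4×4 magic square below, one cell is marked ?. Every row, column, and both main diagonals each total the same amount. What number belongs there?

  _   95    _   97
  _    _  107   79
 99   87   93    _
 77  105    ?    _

83

Anti-diagonal is complete and sums to 368; that is the magic constant.
The remaining cell in row 3 is (3,4) = 368 − 279 = 89.
Column 2 must total 368; the given cells sum to 287, so (2,2) = 81.
The remaining cell in column 4 is (4,4) = 368 − 265 = 103.
Main diagonal must total 368; the given cells sum to 277, so (1,1) = 91.
The remaining cell in row 1 is (1,3) = 368 − 283 = 85.
Using row 2: 81 + 107 + 79 + ? → (2,1) = 368 − 267 = 101.
Using row 4: 77 + 105 + 103 + ? → (4,3) = 368 − 285 = 83.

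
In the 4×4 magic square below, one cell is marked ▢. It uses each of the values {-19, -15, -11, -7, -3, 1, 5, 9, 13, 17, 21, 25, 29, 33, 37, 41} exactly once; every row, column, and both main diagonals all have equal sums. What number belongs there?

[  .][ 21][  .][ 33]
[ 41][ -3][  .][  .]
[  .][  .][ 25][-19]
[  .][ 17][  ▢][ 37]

1

The 16 entries sum to 176, so each line sums to 176/4 = 44.
Column 2 must total 44; the given cells sum to 35, so (3,2) = 9.
From column 4, 44 − (33 + (-19) + 37) gives (2,4) = -7.
Using main diagonal: -3 + 25 + 37 + ? → (1,1) = 44 − 59 = -15.
From row 1, 44 − (-15 + 21 + 33) gives (1,3) = 5.
Row 2 must total 44; the given cells sum to 31, so (2,3) = 13.
Row 3: 9 + 25 + (-19) + ? = 44, so (3,1) = 29.
Column 1: -15 + 41 + 29 + ? = 44, so (4,1) = -11.
Column 3 needs 44; the known cells sum to 43, so (4,3) = 1.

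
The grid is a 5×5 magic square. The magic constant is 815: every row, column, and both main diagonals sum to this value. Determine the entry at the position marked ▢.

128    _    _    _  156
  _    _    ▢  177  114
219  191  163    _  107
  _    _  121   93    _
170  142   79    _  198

205

Row 3: 219 + 191 + 163 + 107 + ? = 815, so (3,4) = 135.
Row 5 needs 815; the known cells sum to 589, so (5,4) = 226.
Using column 4: 177 + 135 + 93 + 226 + ? → (1,4) = 815 − 631 = 184.
Using column 5: 156 + 114 + 107 + 198 + ? → (4,5) = 815 − 575 = 240.
Main diagonal needs 815; the known cells sum to 582, so (2,2) = 233.
From anti-diagonal, 815 − (156 + 177 + 163 + 170) gives (4,2) = 149.
From row 4, 815 − (149 + 121 + 93 + 240) gives (4,1) = 212.
Column 1 needs 815; the known cells sum to 729, so (2,1) = 86.
Column 2 needs 815; the known cells sum to 715, so (1,2) = 100.
Row 1 needs 815; the known cells sum to 568, so (1,3) = 247.
From row 2, 815 − (86 + 233 + 177 + 114) gives (2,3) = 205.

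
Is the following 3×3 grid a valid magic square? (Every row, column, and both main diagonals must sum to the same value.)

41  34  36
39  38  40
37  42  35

Row 1: 41 + 34 + 36 = 111.
Row 2: 39 + 38 + 40 = 117.
Row 3: 37 + 42 + 35 = 114.
Column 1: 41 + 39 + 37 = 117.
Column 2: 34 + 38 + 42 = 114.
Column 3: 36 + 40 + 35 = 111.
Main diagonal: 41 + 38 + 35 = 114.
Anti-diagonal: 36 + 38 + 37 = 111.

No — anti-diagonal sums to 111 but main diagonal sums to 114.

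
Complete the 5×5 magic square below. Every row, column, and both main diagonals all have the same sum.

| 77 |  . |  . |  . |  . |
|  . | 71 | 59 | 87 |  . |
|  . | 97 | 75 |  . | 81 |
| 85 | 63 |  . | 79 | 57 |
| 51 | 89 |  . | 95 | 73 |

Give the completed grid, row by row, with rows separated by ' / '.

77 55 83 61 99 / 93 71 59 87 65 / 69 97 75 53 81 / 85 63 91 79 57 / 51 89 67 95 73

Main diagonal is already complete: 77 + 71 + 75 + 79 + 73 = 375, so that is the magic constant.
From row 4, 375 − (85 + 63 + 79 + 57) gives (4,3) = 91.
From row 5, 375 − (51 + 89 + 95 + 73) gives (5,3) = 67.
Column 2 must total 375; the given cells sum to 320, so (1,2) = 55.
Column 3 must total 375; the given cells sum to 292, so (1,3) = 83.
Anti-diagonal needs 375; the known cells sum to 276, so (1,5) = 99.
Row 1 needs 375; the known cells sum to 314, so (1,4) = 61.
Column 4 must total 375; the given cells sum to 322, so (3,4) = 53.
From column 5, 375 − (99 + 81 + 57 + 73) gives (2,5) = 65.
Row 2: 71 + 59 + 87 + 65 + ? = 375, so (2,1) = 93.
Row 3: 97 + 75 + 53 + 81 + ? = 375, so (3,1) = 69.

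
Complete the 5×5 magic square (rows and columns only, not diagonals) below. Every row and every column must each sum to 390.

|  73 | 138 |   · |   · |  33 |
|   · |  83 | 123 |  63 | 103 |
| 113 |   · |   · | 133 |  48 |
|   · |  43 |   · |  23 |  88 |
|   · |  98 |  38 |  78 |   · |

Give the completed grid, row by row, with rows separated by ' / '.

73 138 53 93 33 / 18 83 123 63 103 / 113 28 68 133 48 / 128 43 108 23 88 / 58 98 38 78 118

From row 2, 390 − (83 + 123 + 63 + 103) gives (2,1) = 18.
Column 2: 138 + 83 + 43 + 98 + ? = 390, so (3,2) = 28.
Column 4 must total 390; the given cells sum to 297, so (1,4) = 93.
Column 5: 33 + 103 + 48 + 88 + ? = 390, so (5,5) = 118.
Row 1 must total 390; the given cells sum to 337, so (1,3) = 53.
The remaining cell in row 3 is (3,3) = 390 − 322 = 68.
Row 5: 98 + 38 + 78 + 118 + ? = 390, so (5,1) = 58.
The remaining cell in column 1 is (4,1) = 390 − 262 = 128.
The remaining cell in column 3 is (4,3) = 390 − 282 = 108.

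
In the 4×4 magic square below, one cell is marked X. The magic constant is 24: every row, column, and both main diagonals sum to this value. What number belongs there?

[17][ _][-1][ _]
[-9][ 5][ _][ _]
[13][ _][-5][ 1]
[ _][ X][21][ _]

Row 3: 13 + (-5) + 1 + ? = 24, so (3,2) = 15.
Column 1 needs 24; the known cells sum to 21, so (4,1) = 3.
Column 3 needs 24; the known cells sum to 15, so (2,3) = 9.
Main diagonal needs 24; the known cells sum to 17, so (4,4) = 7.
Anti-diagonal must total 24; the given cells sum to 27, so (1,4) = -3.
Row 1: 17 + (-1) + (-3) + ? = 24, so (1,2) = 11.
From row 2, 24 − (-9 + 5 + 9) gives (2,4) = 19.
Row 4 needs 24; the known cells sum to 31, so (4,2) = -7.

-7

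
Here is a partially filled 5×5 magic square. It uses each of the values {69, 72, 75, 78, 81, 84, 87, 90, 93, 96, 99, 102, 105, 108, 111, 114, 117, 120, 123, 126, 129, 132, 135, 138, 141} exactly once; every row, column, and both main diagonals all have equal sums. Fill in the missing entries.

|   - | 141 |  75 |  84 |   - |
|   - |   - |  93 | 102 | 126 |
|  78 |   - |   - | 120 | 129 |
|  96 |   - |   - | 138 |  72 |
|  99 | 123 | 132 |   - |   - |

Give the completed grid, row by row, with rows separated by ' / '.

117 141 75 84 108 / 135 69 93 102 126 / 78 87 111 120 129 / 96 105 114 138 72 / 99 123 132 81 90

The 25 entries sum to 2625, so each line sums to 2625/5 = 525.
The remaining cell in column 4 is (5,4) = 525 − 444 = 81.
The remaining cell in row 5 is (5,5) = 525 − 435 = 90.
Column 5: 126 + 129 + 72 + 90 + ? = 525, so (1,5) = 108.
From row 1, 525 − (141 + 75 + 84 + 108) gives (1,1) = 117.
Column 1 needs 525; the known cells sum to 390, so (2,1) = 135.
Row 2 needs 525; the known cells sum to 456, so (2,2) = 69.
The remaining cell in main diagonal is (3,3) = 525 − 414 = 111.
Anti-diagonal: 108 + 102 + 111 + 99 + ? = 525, so (4,2) = 105.
Using row 3: 78 + 111 + 120 + 129 + ? → (3,2) = 525 − 438 = 87.
From row 4, 525 − (96 + 105 + 138 + 72) gives (4,3) = 114.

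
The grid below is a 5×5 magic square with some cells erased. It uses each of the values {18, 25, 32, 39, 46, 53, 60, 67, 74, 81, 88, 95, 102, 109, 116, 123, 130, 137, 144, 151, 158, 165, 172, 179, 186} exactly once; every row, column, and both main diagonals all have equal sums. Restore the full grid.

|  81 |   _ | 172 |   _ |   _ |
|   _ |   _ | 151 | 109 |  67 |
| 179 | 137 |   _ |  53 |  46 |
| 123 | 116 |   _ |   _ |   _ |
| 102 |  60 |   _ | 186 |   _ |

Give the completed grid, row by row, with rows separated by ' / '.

The 25 entries sum to 2550, so each line sums to 2550/5 = 510.
Row 3 needs 510; the known cells sum to 415, so (3,3) = 95.
Column 1 needs 510; the known cells sum to 485, so (2,1) = 25.
From anti-diagonal, 510 − (109 + 95 + 116 + 102) gives (1,5) = 88.
Row 2 must total 510; the given cells sum to 352, so (2,2) = 158.
From column 2, 510 − (158 + 137 + 116 + 60) gives (1,2) = 39.
Row 1 must total 510; the given cells sum to 380, so (1,4) = 130.
The remaining cell in column 4 is (4,4) = 510 − 478 = 32.
Main diagonal: 81 + 158 + 95 + 32 + ? = 510, so (5,5) = 144.
Row 5 must total 510; the given cells sum to 492, so (5,3) = 18.
Column 3 must total 510; the given cells sum to 436, so (4,3) = 74.
Column 5 needs 510; the known cells sum to 345, so (4,5) = 165.

81 39 172 130 88 / 25 158 151 109 67 / 179 137 95 53 46 / 123 116 74 32 165 / 102 60 18 186 144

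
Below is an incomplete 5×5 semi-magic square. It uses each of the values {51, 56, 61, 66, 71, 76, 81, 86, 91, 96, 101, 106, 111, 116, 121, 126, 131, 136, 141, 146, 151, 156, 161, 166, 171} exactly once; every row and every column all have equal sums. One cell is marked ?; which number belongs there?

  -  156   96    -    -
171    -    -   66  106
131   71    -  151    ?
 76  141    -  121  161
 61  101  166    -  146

The 25 entries sum to 2775, so each line sums to 2775/5 = 555.
The remaining cell in row 4 is (4,3) = 555 − 499 = 56.
From row 5, 555 − (61 + 101 + 166 + 146) gives (5,4) = 81.
Column 1 must total 555; the given cells sum to 439, so (1,1) = 116.
Column 2 needs 555; the known cells sum to 469, so (2,2) = 86.
The remaining cell in column 4 is (1,4) = 555 − 419 = 136.
Row 1 needs 555; the known cells sum to 504, so (1,5) = 51.
Row 2 needs 555; the known cells sum to 429, so (2,3) = 126.
Column 3 must total 555; the given cells sum to 444, so (3,3) = 111.
Column 5: 51 + 106 + 161 + 146 + ? = 555, so (3,5) = 91.

91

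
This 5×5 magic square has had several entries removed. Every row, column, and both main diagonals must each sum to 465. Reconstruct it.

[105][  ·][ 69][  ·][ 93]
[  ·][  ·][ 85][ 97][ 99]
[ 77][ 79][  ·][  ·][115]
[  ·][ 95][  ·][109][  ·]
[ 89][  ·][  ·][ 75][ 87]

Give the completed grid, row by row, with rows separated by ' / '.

The remaining cell in column 5 is (4,5) = 465 − 394 = 71.
Anti-diagonal must total 465; the given cells sum to 374, so (3,3) = 91.
Row 3: 77 + 79 + 91 + 115 + ? = 465, so (3,4) = 103.
Column 4 must total 465; the given cells sum to 384, so (1,4) = 81.
The remaining cell in main diagonal is (2,2) = 465 − 392 = 73.
Row 1: 105 + 69 + 81 + 93 + ? = 465, so (1,2) = 117.
The remaining cell in row 2 is (2,1) = 465 − 354 = 111.
Column 1: 105 + 111 + 77 + 89 + ? = 465, so (4,1) = 83.
From column 2, 465 − (117 + 73 + 79 + 95) gives (5,2) = 101.
Row 4 needs 465; the known cells sum to 358, so (4,3) = 107.
Row 5 needs 465; the known cells sum to 352, so (5,3) = 113.

105 117 69 81 93 / 111 73 85 97 99 / 77 79 91 103 115 / 83 95 107 109 71 / 89 101 113 75 87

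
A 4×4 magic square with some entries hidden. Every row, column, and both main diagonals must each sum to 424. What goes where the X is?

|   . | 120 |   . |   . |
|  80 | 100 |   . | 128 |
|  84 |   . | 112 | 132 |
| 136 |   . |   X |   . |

92

The remaining cell in row 2 is (2,3) = 424 − 308 = 116.
Row 3 must total 424; the given cells sum to 328, so (3,2) = 96.
The remaining cell in column 1 is (1,1) = 424 − 300 = 124.
Column 2 must total 424; the given cells sum to 316, so (4,2) = 108.
The remaining cell in main diagonal is (4,4) = 424 − 336 = 88.
Anti-diagonal needs 424; the known cells sum to 348, so (1,4) = 76.
Row 1: 124 + 120 + 76 + ? = 424, so (1,3) = 104.
Row 4: 136 + 108 + 88 + ? = 424, so (4,3) = 92.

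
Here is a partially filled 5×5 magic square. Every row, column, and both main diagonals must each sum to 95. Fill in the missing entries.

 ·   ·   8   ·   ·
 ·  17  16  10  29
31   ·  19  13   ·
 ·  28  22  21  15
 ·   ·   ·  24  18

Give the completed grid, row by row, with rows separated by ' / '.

Using row 2: 17 + 16 + 10 + 29 + ? → (2,1) = 95 − 72 = 23.
Row 4 must total 95; the given cells sum to 86, so (4,1) = 9.
From column 3, 95 − (8 + 16 + 19 + 22) gives (5,3) = 30.
From column 4, 95 − (10 + 13 + 21 + 24) gives (1,4) = 27.
Main diagonal needs 95; the known cells sum to 75, so (1,1) = 20.
The remaining cell in column 1 is (5,1) = 95 − 83 = 12.
Anti-diagonal must total 95; the given cells sum to 69, so (1,5) = 26.
From row 1, 95 − (20 + 8 + 27 + 26) gives (1,2) = 14.
From row 5, 95 − (12 + 30 + 24 + 18) gives (5,2) = 11.
Column 2: 14 + 17 + 28 + 11 + ? = 95, so (3,2) = 25.
Column 5 needs 95; the known cells sum to 88, so (3,5) = 7.

20 14 8 27 26 / 23 17 16 10 29 / 31 25 19 13 7 / 9 28 22 21 15 / 12 11 30 24 18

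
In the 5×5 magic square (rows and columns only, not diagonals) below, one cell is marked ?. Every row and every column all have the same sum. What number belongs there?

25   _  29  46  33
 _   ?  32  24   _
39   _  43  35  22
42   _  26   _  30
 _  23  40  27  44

Column 3 is complete and sums to 170; that is the magic constant.
Row 1 needs 170; the known cells sum to 133, so (1,2) = 37.
Row 3: 39 + 43 + 35 + 22 + ? = 170, so (3,2) = 31.
Row 5 needs 170; the known cells sum to 134, so (5,1) = 36.
The remaining cell in column 1 is (2,1) = 170 − 142 = 28.
Column 4 must total 170; the given cells sum to 132, so (4,4) = 38.
Column 5 needs 170; the known cells sum to 129, so (2,5) = 41.
From row 2, 170 − (28 + 32 + 24 + 41) gives (2,2) = 45.

45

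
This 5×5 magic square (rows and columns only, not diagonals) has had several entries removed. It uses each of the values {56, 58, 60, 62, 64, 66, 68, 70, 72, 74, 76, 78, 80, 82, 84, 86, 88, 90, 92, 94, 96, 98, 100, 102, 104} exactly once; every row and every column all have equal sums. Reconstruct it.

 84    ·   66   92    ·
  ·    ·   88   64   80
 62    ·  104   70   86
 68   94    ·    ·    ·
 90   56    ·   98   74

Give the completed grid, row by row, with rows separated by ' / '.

The 25 entries sum to 2000, so each line sums to 2000/5 = 400.
Using row 3: 62 + 104 + 70 + 86 + ? → (3,2) = 400 − 322 = 78.
Row 5: 90 + 56 + 98 + 74 + ? = 400, so (5,3) = 82.
The remaining cell in column 1 is (2,1) = 400 − 304 = 96.
Column 3: 66 + 88 + 104 + 82 + ? = 400, so (4,3) = 60.
Column 4 needs 400; the known cells sum to 324, so (4,4) = 76.
Using row 2: 96 + 88 + 64 + 80 + ? → (2,2) = 400 − 328 = 72.
Row 4 needs 400; the known cells sum to 298, so (4,5) = 102.
Column 2 must total 400; the given cells sum to 300, so (1,2) = 100.
The remaining cell in column 5 is (1,5) = 400 − 342 = 58.

84 100 66 92 58 / 96 72 88 64 80 / 62 78 104 70 86 / 68 94 60 76 102 / 90 56 82 98 74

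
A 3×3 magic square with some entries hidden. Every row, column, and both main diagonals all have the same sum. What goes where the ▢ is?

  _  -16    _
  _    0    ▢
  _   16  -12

8

Column 2 is complete and sums to 0; that is the magic constant.
Row 3: 16 + (-12) + ? = 0, so (3,1) = -4.
Main diagonal must total 0; the given cells sum to -12, so (1,1) = 12.
Using anti-diagonal: 0 + (-4) + ? → (1,3) = 0 − (-4) = 4.
Column 1 needs 0; the known cells sum to 8, so (2,1) = -8.
The remaining cell in column 3 is (2,3) = 0 − (-8) = 8.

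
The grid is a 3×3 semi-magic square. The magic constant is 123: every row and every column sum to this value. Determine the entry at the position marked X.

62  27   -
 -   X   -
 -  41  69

Row 1 needs 123; the known cells sum to 89, so (1,3) = 34.
Row 3: 41 + 69 + ? = 123, so (3,1) = 13.
Column 1 needs 123; the known cells sum to 75, so (2,1) = 48.
The remaining cell in column 2 is (2,2) = 123 − 68 = 55.

55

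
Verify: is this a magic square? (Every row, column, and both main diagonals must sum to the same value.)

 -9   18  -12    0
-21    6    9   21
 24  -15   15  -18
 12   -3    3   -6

No — row 4 sums to 6 but column 4 sums to -3.

Row 1: -9 + 18 + (-12) + 0 = -3.
Row 2: -21 + 6 + 9 + 21 = 15.
Row 3: 24 + (-15) + 15 + (-18) = 6.
Row 4: 12 + (-3) + 3 + (-6) = 6.
Column 1: -9 + (-21) + 24 + 12 = 6.
Column 2: 18 + 6 + (-15) + (-3) = 6.
Column 3: -12 + 9 + 15 + 3 = 15.
Column 4: 0 + 21 + (-18) + (-6) = -3.
Main diagonal: -9 + 6 + 15 + (-6) = 6.
Anti-diagonal: 0 + 9 + (-15) + 12 = 6.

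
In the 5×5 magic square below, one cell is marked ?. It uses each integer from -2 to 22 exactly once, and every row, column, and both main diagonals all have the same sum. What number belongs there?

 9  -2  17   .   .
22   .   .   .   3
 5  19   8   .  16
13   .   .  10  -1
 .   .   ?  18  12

4

The entries are -2 through 22, which sum to 250, so each line sums to 250/5 = 50.
Using row 3: 5 + 19 + 8 + 16 + ? → (3,4) = 50 − 48 = 2.
From column 1, 50 − (9 + 22 + 5 + 13) gives (5,1) = 1.
From column 5, 50 − (3 + 16 + (-1) + 12) gives (1,5) = 20.
The remaining cell in main diagonal is (2,2) = 50 − 39 = 11.
From row 1, 50 − (9 + (-2) + 17 + 20) gives (1,4) = 6.
Column 4 needs 50; the known cells sum to 36, so (2,4) = 14.
Anti-diagonal must total 50; the given cells sum to 43, so (4,2) = 7.
Row 2 must total 50; the given cells sum to 50, so (2,3) = 0.
Using row 4: 13 + 7 + 10 + (-1) + ? → (4,3) = 50 − 29 = 21.
Column 2: -2 + 11 + 19 + 7 + ? = 50, so (5,2) = 15.
Column 3 needs 50; the known cells sum to 46, so (5,3) = 4.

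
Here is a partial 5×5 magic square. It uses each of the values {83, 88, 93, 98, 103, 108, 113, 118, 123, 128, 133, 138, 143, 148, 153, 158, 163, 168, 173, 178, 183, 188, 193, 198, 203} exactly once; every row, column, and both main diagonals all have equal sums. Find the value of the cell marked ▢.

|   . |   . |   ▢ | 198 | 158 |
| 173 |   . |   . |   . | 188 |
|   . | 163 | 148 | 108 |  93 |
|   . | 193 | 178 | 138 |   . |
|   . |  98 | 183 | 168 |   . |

The 25 entries sum to 3575, so each line sums to 3575/5 = 715.
Row 3 must total 715; the given cells sum to 512, so (3,1) = 203.
Column 4 must total 715; the given cells sum to 612, so (2,4) = 103.
Anti-diagonal must total 715; the given cells sum to 602, so (5,1) = 113.
Row 5 needs 715; the known cells sum to 562, so (5,5) = 153.
Column 5: 158 + 188 + 93 + 153 + ? = 715, so (4,5) = 123.
Row 4 must total 715; the given cells sum to 632, so (4,1) = 83.
From column 1, 715 − (173 + 203 + 83 + 113) gives (1,1) = 143.
Using main diagonal: 143 + 148 + 138 + 153 + ? → (2,2) = 715 − 582 = 133.
Using row 2: 173 + 133 + 103 + 188 + ? → (2,3) = 715 − 597 = 118.
The remaining cell in column 2 is (1,2) = 715 − 587 = 128.
Column 3 must total 715; the given cells sum to 627, so (1,3) = 88.

88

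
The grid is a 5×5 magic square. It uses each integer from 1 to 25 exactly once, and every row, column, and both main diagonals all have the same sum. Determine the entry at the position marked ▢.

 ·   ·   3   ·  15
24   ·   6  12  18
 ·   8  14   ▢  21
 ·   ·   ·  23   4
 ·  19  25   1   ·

The entries are 1 through 25, which sum to 325, so each line sums to 325/5 = 65.
Using row 2: 24 + 6 + 12 + 18 + ? → (2,2) = 65 − 60 = 5.
The remaining cell in column 3 is (4,3) = 65 − 48 = 17.
Column 5 needs 65; the known cells sum to 58, so (5,5) = 7.
Main diagonal: 5 + 14 + 23 + 7 + ? = 65, so (1,1) = 16.
Row 5: 19 + 25 + 1 + 7 + ? = 65, so (5,1) = 13.
Anti-diagonal must total 65; the given cells sum to 54, so (4,2) = 11.
Using row 4: 11 + 17 + 23 + 4 + ? → (4,1) = 65 − 55 = 10.
Column 1 must total 65; the given cells sum to 63, so (3,1) = 2.
Using column 2: 5 + 8 + 11 + 19 + ? → (1,2) = 65 − 43 = 22.
Row 1 must total 65; the given cells sum to 56, so (1,4) = 9.
Using row 3: 2 + 8 + 14 + 21 + ? → (3,4) = 65 − 45 = 20.

20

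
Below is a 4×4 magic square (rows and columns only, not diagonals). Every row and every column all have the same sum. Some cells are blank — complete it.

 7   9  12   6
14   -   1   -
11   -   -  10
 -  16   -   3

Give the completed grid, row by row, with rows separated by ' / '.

7 9 12 6 / 14 4 1 15 / 11 5 8 10 / 2 16 13 3

Row 1 is already complete: 7 + 9 + 12 + 6 = 34, so that is the magic constant.
The remaining cell in column 1 is (4,1) = 34 − 32 = 2.
From column 4, 34 − (6 + 10 + 3) gives (2,4) = 15.
From row 2, 34 − (14 + 1 + 15) gives (2,2) = 4.
The remaining cell in row 4 is (4,3) = 34 − 21 = 13.
Column 2 must total 34; the given cells sum to 29, so (3,2) = 5.
The remaining cell in column 3 is (3,3) = 34 − 26 = 8.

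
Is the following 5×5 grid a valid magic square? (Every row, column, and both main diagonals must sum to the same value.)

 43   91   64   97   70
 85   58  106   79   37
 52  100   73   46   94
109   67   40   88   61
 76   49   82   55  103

Row 1: 43 + 91 + 64 + 97 + 70 = 365.
Row 2: 85 + 58 + 106 + 79 + 37 = 365.
Row 3: 52 + 100 + 73 + 46 + 94 = 365.
Row 4: 109 + 67 + 40 + 88 + 61 = 365.
Row 5: 76 + 49 + 82 + 55 + 103 = 365.
Column 1: 43 + 85 + 52 + 109 + 76 = 365.
Column 2: 91 + 58 + 100 + 67 + 49 = 365.
Column 3: 64 + 106 + 73 + 40 + 82 = 365.
Column 4: 97 + 79 + 46 + 88 + 55 = 365.
Column 5: 70 + 37 + 94 + 61 + 103 = 365.
Main diagonal: 43 + 58 + 73 + 88 + 103 = 365.
Anti-diagonal: 70 + 79 + 73 + 67 + 76 = 365.
All lines sum to 365.

Yes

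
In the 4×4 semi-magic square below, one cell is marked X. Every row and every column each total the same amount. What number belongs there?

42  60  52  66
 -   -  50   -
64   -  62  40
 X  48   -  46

Row 1 is complete and sums to 220; that is the magic constant.
Row 3: 64 + 62 + 40 + ? = 220, so (3,2) = 54.
Column 2 must total 220; the given cells sum to 162, so (2,2) = 58.
The remaining cell in column 3 is (4,3) = 220 − 164 = 56.
Column 4: 66 + 40 + 46 + ? = 220, so (2,4) = 68.
Row 2 needs 220; the known cells sum to 176, so (2,1) = 44.
Row 4: 48 + 56 + 46 + ? = 220, so (4,1) = 70.

70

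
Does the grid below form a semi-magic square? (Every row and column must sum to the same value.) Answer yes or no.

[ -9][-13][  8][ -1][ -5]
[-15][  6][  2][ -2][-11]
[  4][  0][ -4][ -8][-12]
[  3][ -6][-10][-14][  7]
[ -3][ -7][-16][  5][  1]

Yes

Row 1: -9 + (-13) + 8 + (-1) + (-5) = -20.
Row 2: -15 + 6 + 2 + (-2) + (-11) = -20.
Row 3: 4 + 0 + (-4) + (-8) + (-12) = -20.
Row 4: 3 + (-6) + (-10) + (-14) + 7 = -20.
Row 5: -3 + (-7) + (-16) + 5 + 1 = -20.
Column 1: -9 + (-15) + 4 + 3 + (-3) = -20.
Column 2: -13 + 6 + 0 + (-6) + (-7) = -20.
Column 3: 8 + 2 + (-4) + (-10) + (-16) = -20.
Column 4: -1 + (-2) + (-8) + (-14) + 5 = -20.
Column 5: -5 + (-11) + (-12) + 7 + 1 = -20.
All lines sum to -20.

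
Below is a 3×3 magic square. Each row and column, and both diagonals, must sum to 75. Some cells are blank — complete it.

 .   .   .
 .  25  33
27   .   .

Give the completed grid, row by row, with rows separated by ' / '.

31 21 23 / 17 25 33 / 27 29 19

Row 2 needs 75; the known cells sum to 58, so (2,1) = 17.
Using column 1: 17 + 27 + ? → (1,1) = 75 − 44 = 31.
Main diagonal: 31 + 25 + ? = 75, so (3,3) = 19.
The remaining cell in anti-diagonal is (1,3) = 75 − 52 = 23.
Using row 1: 31 + 23 + ? → (1,2) = 75 − 54 = 21.
Row 3 needs 75; the known cells sum to 46, so (3,2) = 29.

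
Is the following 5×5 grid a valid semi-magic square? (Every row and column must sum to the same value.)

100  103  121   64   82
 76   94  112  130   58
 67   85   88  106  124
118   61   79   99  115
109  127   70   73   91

No — column 4 sums to 472 but row 2 sums to 470.

Row 1: 100 + 103 + 121 + 64 + 82 = 470.
Row 2: 76 + 94 + 112 + 130 + 58 = 470.
Row 3: 67 + 85 + 88 + 106 + 124 = 470.
Row 4: 118 + 61 + 79 + 99 + 115 = 472.
Row 5: 109 + 127 + 70 + 73 + 91 = 470.
Column 1: 100 + 76 + 67 + 118 + 109 = 470.
Column 2: 103 + 94 + 85 + 61 + 127 = 470.
Column 3: 121 + 112 + 88 + 79 + 70 = 470.
Column 4: 64 + 130 + 106 + 99 + 73 = 472.
Column 5: 82 + 58 + 124 + 115 + 91 = 470.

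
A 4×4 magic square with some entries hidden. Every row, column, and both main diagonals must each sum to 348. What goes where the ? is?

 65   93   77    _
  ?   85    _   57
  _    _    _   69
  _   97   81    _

Row 1 needs 348; the known cells sum to 235, so (1,4) = 113.
From column 2, 348 − (93 + 85 + 97) gives (3,2) = 73.
The remaining cell in column 4 is (4,4) = 348 − 239 = 109.
From main diagonal, 348 − (65 + 85 + 109) gives (3,3) = 89.
Row 3 needs 348; the known cells sum to 231, so (3,1) = 117.
From row 4, 348 − (97 + 81 + 109) gives (4,1) = 61.
Column 1 needs 348; the known cells sum to 243, so (2,1) = 105.

105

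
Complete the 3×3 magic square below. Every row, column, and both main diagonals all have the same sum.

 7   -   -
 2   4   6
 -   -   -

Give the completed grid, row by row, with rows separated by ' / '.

7 0 5 / 2 4 6 / 3 8 1

Row 2 is already complete: 2 + 4 + 6 = 12, so that is the magic constant.
Column 1 needs 12; the known cells sum to 9, so (3,1) = 3.
Main diagonal: 7 + 4 + ? = 12, so (3,3) = 1.
Using anti-diagonal: 4 + 3 + ? → (1,3) = 12 − 7 = 5.
Using row 1: 7 + 5 + ? → (1,2) = 12 − 12 = 0.
Row 3 must total 12; the given cells sum to 4, so (3,2) = 8.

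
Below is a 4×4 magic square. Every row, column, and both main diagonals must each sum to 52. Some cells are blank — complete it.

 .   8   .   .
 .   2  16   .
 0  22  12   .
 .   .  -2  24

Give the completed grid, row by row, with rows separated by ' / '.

Using row 3: 0 + 22 + 12 + ? → (3,4) = 52 − 34 = 18.
Column 2 needs 52; the known cells sum to 32, so (4,2) = 20.
The remaining cell in column 3 is (1,3) = 52 − 26 = 26.
Main diagonal must total 52; the given cells sum to 38, so (1,1) = 14.
Using row 1: 14 + 8 + 26 + ? → (1,4) = 52 − 48 = 4.
From row 4, 52 − (20 + (-2) + 24) gives (4,1) = 10.
From column 1, 52 − (14 + 0 + 10) gives (2,1) = 28.
Column 4: 4 + 18 + 24 + ? = 52, so (2,4) = 6.

14 8 26 4 / 28 2 16 6 / 0 22 12 18 / 10 20 -2 24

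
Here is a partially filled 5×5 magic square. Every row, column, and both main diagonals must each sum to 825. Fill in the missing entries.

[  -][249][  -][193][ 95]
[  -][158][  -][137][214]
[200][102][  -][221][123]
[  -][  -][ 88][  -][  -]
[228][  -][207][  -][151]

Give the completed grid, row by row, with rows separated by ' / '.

Row 3 must total 825; the given cells sum to 646, so (3,3) = 179.
Using column 5: 95 + 214 + 123 + 151 + ? → (4,5) = 825 − 583 = 242.
The remaining cell in anti-diagonal is (4,2) = 825 − 639 = 186.
The remaining cell in column 2 is (5,2) = 825 − 695 = 130.
From row 5, 825 − (228 + 130 + 207 + 151) gives (5,4) = 109.
Column 4 must total 825; the given cells sum to 660, so (4,4) = 165.
Main diagonal needs 825; the known cells sum to 653, so (1,1) = 172.
From row 1, 825 − (172 + 249 + 193 + 95) gives (1,3) = 116.
Row 4: 186 + 88 + 165 + 242 + ? = 825, so (4,1) = 144.
Column 1 must total 825; the given cells sum to 744, so (2,1) = 81.
Column 3 must total 825; the given cells sum to 590, so (2,3) = 235.

172 249 116 193 95 / 81 158 235 137 214 / 200 102 179 221 123 / 144 186 88 165 242 / 228 130 207 109 151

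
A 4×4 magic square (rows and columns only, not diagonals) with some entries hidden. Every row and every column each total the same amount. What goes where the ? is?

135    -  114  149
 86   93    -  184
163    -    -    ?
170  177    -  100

Column 1 is complete and sums to 554; that is the magic constant.
Row 1: 135 + 114 + 149 + ? = 554, so (1,2) = 156.
Row 2 needs 554; the known cells sum to 363, so (2,3) = 191.
From row 4, 554 − (170 + 177 + 100) gives (4,3) = 107.
From column 2, 554 − (156 + 93 + 177) gives (3,2) = 128.
The remaining cell in column 3 is (3,3) = 554 − 412 = 142.
Using column 4: 149 + 184 + 100 + ? → (3,4) = 554 − 433 = 121.

121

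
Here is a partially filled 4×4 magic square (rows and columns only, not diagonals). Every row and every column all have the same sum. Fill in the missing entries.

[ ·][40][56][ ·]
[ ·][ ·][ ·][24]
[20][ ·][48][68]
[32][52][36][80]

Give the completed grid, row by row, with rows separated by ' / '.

Row 4 is already complete: 32 + 52 + 36 + 80 = 200, so that is the magic constant.
The remaining cell in row 3 is (3,2) = 200 − 136 = 64.
Column 2 needs 200; the known cells sum to 156, so (2,2) = 44.
From column 3, 200 − (56 + 48 + 36) gives (2,3) = 60.
Column 4 needs 200; the known cells sum to 172, so (1,4) = 28.
Row 1: 40 + 56 + 28 + ? = 200, so (1,1) = 76.
Using row 2: 44 + 60 + 24 + ? → (2,1) = 200 − 128 = 72.

76 40 56 28 / 72 44 60 24 / 20 64 48 68 / 32 52 36 80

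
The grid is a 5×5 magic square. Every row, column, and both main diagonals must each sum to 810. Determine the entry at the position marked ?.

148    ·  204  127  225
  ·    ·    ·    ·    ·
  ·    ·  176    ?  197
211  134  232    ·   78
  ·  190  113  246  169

99

Row 1 must total 810; the given cells sum to 704, so (1,2) = 106.
Using row 4: 211 + 134 + 232 + 78 + ? → (4,4) = 810 − 655 = 155.
Using row 5: 190 + 113 + 246 + 169 + ? → (5,1) = 810 − 718 = 92.
From column 3, 810 − (204 + 176 + 232 + 113) gives (2,3) = 85.
Column 5 must total 810; the given cells sum to 669, so (2,5) = 141.
Main diagonal must total 810; the given cells sum to 648, so (2,2) = 162.
From anti-diagonal, 810 − (225 + 176 + 134 + 92) gives (2,4) = 183.
Row 2 must total 810; the given cells sum to 571, so (2,1) = 239.
The remaining cell in column 1 is (3,1) = 810 − 690 = 120.
Column 2 must total 810; the given cells sum to 592, so (3,2) = 218.
The remaining cell in column 4 is (3,4) = 810 − 711 = 99.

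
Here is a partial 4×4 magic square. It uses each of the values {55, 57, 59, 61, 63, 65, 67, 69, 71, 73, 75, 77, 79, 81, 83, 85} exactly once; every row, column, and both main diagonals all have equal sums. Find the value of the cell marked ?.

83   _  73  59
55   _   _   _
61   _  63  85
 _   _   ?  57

The 16 entries sum to 1120, so each line sums to 1120/4 = 280.
Row 1: 83 + 73 + 59 + ? = 280, so (1,2) = 65.
Row 3 needs 280; the known cells sum to 209, so (3,2) = 71.
Column 1 needs 280; the known cells sum to 199, so (4,1) = 81.
Using column 4: 59 + 85 + 57 + ? → (2,4) = 280 − 201 = 79.
Main diagonal: 83 + 63 + 57 + ? = 280, so (2,2) = 77.
Anti-diagonal: 59 + 71 + 81 + ? = 280, so (2,3) = 69.
From column 2, 280 − (65 + 77 + 71) gives (4,2) = 67.
Using column 3: 73 + 69 + 63 + ? → (4,3) = 280 − 205 = 75.

75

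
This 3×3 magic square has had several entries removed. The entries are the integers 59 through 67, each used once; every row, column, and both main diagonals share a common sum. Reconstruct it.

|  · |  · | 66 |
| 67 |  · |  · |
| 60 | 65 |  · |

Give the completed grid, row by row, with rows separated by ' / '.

The entries are 59 through 67, which sum to 567, so each line sums to 567/3 = 189.
The remaining cell in row 3 is (3,3) = 189 − 125 = 64.
Using column 1: 67 + 60 + ? → (1,1) = 189 − 127 = 62.
The remaining cell in column 3 is (2,3) = 189 − 130 = 59.
The remaining cell in main diagonal is (2,2) = 189 − 126 = 63.
Row 1: 62 + 66 + ? = 189, so (1,2) = 61.

62 61 66 / 67 63 59 / 60 65 64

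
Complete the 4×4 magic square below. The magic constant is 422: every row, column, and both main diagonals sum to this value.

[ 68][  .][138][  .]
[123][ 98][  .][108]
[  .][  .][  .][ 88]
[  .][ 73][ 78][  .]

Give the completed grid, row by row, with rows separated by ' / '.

68 133 138 83 / 123 98 93 108 / 103 118 113 88 / 128 73 78 143

Row 2 needs 422; the known cells sum to 329, so (2,3) = 93.
The remaining cell in column 3 is (3,3) = 422 − 309 = 113.
Using main diagonal: 68 + 98 + 113 + ? → (4,4) = 422 − 279 = 143.
The remaining cell in row 4 is (4,1) = 422 − 294 = 128.
Column 1: 68 + 123 + 128 + ? = 422, so (3,1) = 103.
Using column 4: 108 + 88 + 143 + ? → (1,4) = 422 − 339 = 83.
From anti-diagonal, 422 − (83 + 93 + 128) gives (3,2) = 118.
Row 1: 68 + 138 + 83 + ? = 422, so (1,2) = 133.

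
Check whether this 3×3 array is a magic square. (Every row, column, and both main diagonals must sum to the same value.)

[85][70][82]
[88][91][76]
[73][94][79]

Row 1: 85 + 70 + 82 = 237.
Row 2: 88 + 91 + 76 = 255.
Row 3: 73 + 94 + 79 = 246.
Column 1: 85 + 88 + 73 = 246.
Column 2: 70 + 91 + 94 = 255.
Column 3: 82 + 76 + 79 = 237.
Main diagonal: 85 + 91 + 79 = 255.
Anti-diagonal: 82 + 91 + 73 = 246.

No — column 1 sums to 246 but column 3 sums to 237.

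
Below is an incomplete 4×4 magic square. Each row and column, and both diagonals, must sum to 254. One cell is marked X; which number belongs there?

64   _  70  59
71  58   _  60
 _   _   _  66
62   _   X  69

Row 1: 64 + 70 + 59 + ? = 254, so (1,2) = 61.
Row 2 must total 254; the given cells sum to 189, so (2,3) = 65.
Column 1: 64 + 71 + 62 + ? = 254, so (3,1) = 57.
From main diagonal, 254 − (64 + 58 + 69) gives (3,3) = 63.
From anti-diagonal, 254 − (59 + 65 + 62) gives (3,2) = 68.
From column 2, 254 − (61 + 58 + 68) gives (4,2) = 67.
From column 3, 254 − (70 + 65 + 63) gives (4,3) = 56.

56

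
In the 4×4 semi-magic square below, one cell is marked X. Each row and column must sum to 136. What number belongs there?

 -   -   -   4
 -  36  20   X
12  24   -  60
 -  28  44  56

16

Using row 3: 12 + 24 + 60 + ? → (3,3) = 136 − 96 = 40.
Row 4: 28 + 44 + 56 + ? = 136, so (4,1) = 8.
The remaining cell in column 2 is (1,2) = 136 − 88 = 48.
The remaining cell in column 3 is (1,3) = 136 − 104 = 32.
Column 4: 4 + 60 + 56 + ? = 136, so (2,4) = 16.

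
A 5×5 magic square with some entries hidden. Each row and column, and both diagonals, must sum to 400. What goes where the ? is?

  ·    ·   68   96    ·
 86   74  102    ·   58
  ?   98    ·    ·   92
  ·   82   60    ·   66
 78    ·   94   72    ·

70

Using row 2: 86 + 74 + 102 + 58 + ? → (2,4) = 400 − 320 = 80.
Column 3: 68 + 102 + 60 + 94 + ? = 400, so (3,3) = 76.
Anti-diagonal needs 400; the known cells sum to 316, so (1,5) = 84.
Column 5: 84 + 58 + 92 + 66 + ? = 400, so (5,5) = 100.
Row 5 needs 400; the known cells sum to 344, so (5,2) = 56.
From column 2, 400 − (74 + 98 + 82 + 56) gives (1,2) = 90.
From row 1, 400 − (90 + 68 + 96 + 84) gives (1,1) = 62.
Main diagonal must total 400; the given cells sum to 312, so (4,4) = 88.
From row 4, 400 − (82 + 60 + 88 + 66) gives (4,1) = 104.
The remaining cell in column 1 is (3,1) = 400 − 330 = 70.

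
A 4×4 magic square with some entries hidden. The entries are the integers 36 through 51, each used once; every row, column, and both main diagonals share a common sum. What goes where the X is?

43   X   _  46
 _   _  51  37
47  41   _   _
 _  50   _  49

The entries are 36 through 51, which sum to 696, so each line sums to 696/4 = 174.
From column 4, 174 − (46 + 37 + 49) gives (3,4) = 42.
Using anti-diagonal: 46 + 51 + 41 + ? → (4,1) = 174 − 138 = 36.
Row 3 must total 174; the given cells sum to 130, so (3,3) = 44.
Row 4 must total 174; the given cells sum to 135, so (4,3) = 39.
From column 1, 174 − (43 + 47 + 36) gives (2,1) = 48.
Column 3 needs 174; the known cells sum to 134, so (1,3) = 40.
Main diagonal: 43 + 44 + 49 + ? = 174, so (2,2) = 38.
Row 1: 43 + 40 + 46 + ? = 174, so (1,2) = 45.

45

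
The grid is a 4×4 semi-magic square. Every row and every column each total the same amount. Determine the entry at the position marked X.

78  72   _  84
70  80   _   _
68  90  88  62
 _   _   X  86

Row 3 is complete and sums to 308; that is the magic constant.
Row 1 must total 308; the given cells sum to 234, so (1,3) = 74.
The remaining cell in column 1 is (4,1) = 308 − 216 = 92.
Column 2 needs 308; the known cells sum to 242, so (4,2) = 66.
Column 4 must total 308; the given cells sum to 232, so (2,4) = 76.
Row 2: 70 + 80 + 76 + ? = 308, so (2,3) = 82.
Using row 4: 92 + 66 + 86 + ? → (4,3) = 308 − 244 = 64.

64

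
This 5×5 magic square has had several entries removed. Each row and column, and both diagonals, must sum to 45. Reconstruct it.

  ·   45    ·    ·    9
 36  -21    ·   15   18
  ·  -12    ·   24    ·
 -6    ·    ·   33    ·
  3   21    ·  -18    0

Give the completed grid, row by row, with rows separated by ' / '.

27 45 -27 -9 9 / 36 -21 -3 15 18 / -15 -12 6 24 42 / -6 12 30 33 -24 / 3 21 39 -18 0

Using row 2: 36 + (-21) + 15 + 18 + ? → (2,3) = 45 − 48 = -3.
Row 5 must total 45; the given cells sum to 6, so (5,3) = 39.
Column 2 needs 45; the known cells sum to 33, so (4,2) = 12.
Column 4: 15 + 24 + 33 + (-18) + ? = 45, so (1,4) = -9.
From anti-diagonal, 45 − (9 + 15 + 12 + 3) gives (3,3) = 6.
Main diagonal: -21 + 6 + 33 + 0 + ? = 45, so (1,1) = 27.
Row 1 needs 45; the known cells sum to 72, so (1,3) = -27.
The remaining cell in column 1 is (3,1) = 45 − 60 = -15.
From column 3, 45 − (-27 + (-3) + 6 + 39) gives (4,3) = 30.
Row 3: -15 + (-12) + 6 + 24 + ? = 45, so (3,5) = 42.
Row 4 needs 45; the known cells sum to 69, so (4,5) = -24.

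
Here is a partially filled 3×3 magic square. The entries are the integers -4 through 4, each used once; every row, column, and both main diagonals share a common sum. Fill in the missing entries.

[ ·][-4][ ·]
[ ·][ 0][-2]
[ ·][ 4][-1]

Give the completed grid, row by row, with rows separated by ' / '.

The entries are -4 through 4, which sum to 0, so each line sums to 0/3 = 0.
Using row 2: 0 + (-2) + ? → (2,1) = 0 − (-2) = 2.
The remaining cell in row 3 is (3,1) = 0 − 3 = -3.
Column 1 must total 0; the given cells sum to -1, so (1,1) = 1.
Using column 3: -2 + (-1) + ? → (1,3) = 0 − (-3) = 3.

1 -4 3 / 2 0 -2 / -3 4 -1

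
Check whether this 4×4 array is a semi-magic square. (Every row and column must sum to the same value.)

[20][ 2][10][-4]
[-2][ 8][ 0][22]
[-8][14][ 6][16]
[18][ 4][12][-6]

Yes

Row 1: 20 + 2 + 10 + (-4) = 28.
Row 2: -2 + 8 + 0 + 22 = 28.
Row 3: -8 + 14 + 6 + 16 = 28.
Row 4: 18 + 4 + 12 + (-6) = 28.
Column 1: 20 + (-2) + (-8) + 18 = 28.
Column 2: 2 + 8 + 14 + 4 = 28.
Column 3: 10 + 0 + 6 + 12 = 28.
Column 4: -4 + 22 + 16 + (-6) = 28.
All lines sum to 28.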